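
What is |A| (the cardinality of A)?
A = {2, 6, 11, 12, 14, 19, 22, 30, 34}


Set A = {2, 6, 11, 12, 14, 19, 22, 30, 34}
Listing elements: 2, 6, 11, 12, 14, 19, 22, 30, 34
Counting: 9 elements
|A| = 9

9


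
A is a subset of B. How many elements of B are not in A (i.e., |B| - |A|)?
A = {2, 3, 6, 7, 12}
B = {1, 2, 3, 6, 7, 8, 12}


Set A = {2, 3, 6, 7, 12}, |A| = 5
Set B = {1, 2, 3, 6, 7, 8, 12}, |B| = 7
Since A ⊆ B: B \ A = {1, 8}
|B| - |A| = 7 - 5 = 2

2


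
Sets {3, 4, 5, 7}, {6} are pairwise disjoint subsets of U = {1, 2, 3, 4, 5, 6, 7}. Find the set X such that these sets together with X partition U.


U = {1, 2, 3, 4, 5, 6, 7}
Shown blocks: {3, 4, 5, 7}, {6}
A partition's blocks are pairwise disjoint and cover U, so the missing block = U \ (union of shown blocks).
Union of shown blocks: {3, 4, 5, 6, 7}
Missing block = U \ (union) = {1, 2}

{1, 2}


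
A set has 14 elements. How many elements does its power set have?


The set has 14 elements.
The power set contains all possible subsets.
|P(A)| = 2^|A| = 2^14 = 16384

16384


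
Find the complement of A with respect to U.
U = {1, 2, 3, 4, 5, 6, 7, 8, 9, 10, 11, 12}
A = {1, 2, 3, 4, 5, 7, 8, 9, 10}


Universal set U = {1, 2, 3, 4, 5, 6, 7, 8, 9, 10, 11, 12}
Set A = {1, 2, 3, 4, 5, 7, 8, 9, 10}
A' = U \ A = elements in U but not in A
Checking each element of U:
1 (in A, exclude), 2 (in A, exclude), 3 (in A, exclude), 4 (in A, exclude), 5 (in A, exclude), 6 (not in A, include), 7 (in A, exclude), 8 (in A, exclude), 9 (in A, exclude), 10 (in A, exclude), 11 (not in A, include), 12 (not in A, include)
A' = {6, 11, 12}

{6, 11, 12}


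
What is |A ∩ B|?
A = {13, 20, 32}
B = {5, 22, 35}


Set A = {13, 20, 32}
Set B = {5, 22, 35}
A ∩ B = {}
|A ∩ B| = 0

0


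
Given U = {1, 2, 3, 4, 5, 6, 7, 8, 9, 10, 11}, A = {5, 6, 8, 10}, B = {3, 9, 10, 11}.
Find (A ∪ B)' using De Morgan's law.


U = {1, 2, 3, 4, 5, 6, 7, 8, 9, 10, 11}
A = {5, 6, 8, 10}, B = {3, 9, 10, 11}
A ∪ B = {3, 5, 6, 8, 9, 10, 11}
(A ∪ B)' = U \ (A ∪ B) = {1, 2, 4, 7}
Verification via A' ∩ B': A' = {1, 2, 3, 4, 7, 9, 11}, B' = {1, 2, 4, 5, 6, 7, 8}
A' ∩ B' = {1, 2, 4, 7} ✓

{1, 2, 4, 7}


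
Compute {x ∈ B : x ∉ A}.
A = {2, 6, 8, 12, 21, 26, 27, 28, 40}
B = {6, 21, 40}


Set A = {2, 6, 8, 12, 21, 26, 27, 28, 40}
Set B = {6, 21, 40}
Check each element of B against A:
6 ∈ A, 21 ∈ A, 40 ∈ A
Elements of B not in A: {}

{}


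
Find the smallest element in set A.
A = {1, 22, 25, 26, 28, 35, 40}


Set A = {1, 22, 25, 26, 28, 35, 40}
Elements in ascending order: 1, 22, 25, 26, 28, 35, 40
The smallest element is 1.

1


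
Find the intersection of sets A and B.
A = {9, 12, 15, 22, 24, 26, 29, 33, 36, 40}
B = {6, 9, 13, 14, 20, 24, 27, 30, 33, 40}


Set A = {9, 12, 15, 22, 24, 26, 29, 33, 36, 40}
Set B = {6, 9, 13, 14, 20, 24, 27, 30, 33, 40}
A ∩ B includes only elements in both sets.
Check each element of A against B:
9 ✓, 12 ✗, 15 ✗, 22 ✗, 24 ✓, 26 ✗, 29 ✗, 33 ✓, 36 ✗, 40 ✓
A ∩ B = {9, 24, 33, 40}

{9, 24, 33, 40}


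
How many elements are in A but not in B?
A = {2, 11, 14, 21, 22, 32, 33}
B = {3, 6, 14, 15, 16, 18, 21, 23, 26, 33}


Set A = {2, 11, 14, 21, 22, 32, 33}
Set B = {3, 6, 14, 15, 16, 18, 21, 23, 26, 33}
A \ B = {2, 11, 22, 32}
|A \ B| = 4

4


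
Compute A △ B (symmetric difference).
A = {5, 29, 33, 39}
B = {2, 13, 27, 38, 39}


Set A = {5, 29, 33, 39}
Set B = {2, 13, 27, 38, 39}
A △ B = (A \ B) ∪ (B \ A)
Elements in A but not B: {5, 29, 33}
Elements in B but not A: {2, 13, 27, 38}
A △ B = {2, 5, 13, 27, 29, 33, 38}

{2, 5, 13, 27, 29, 33, 38}


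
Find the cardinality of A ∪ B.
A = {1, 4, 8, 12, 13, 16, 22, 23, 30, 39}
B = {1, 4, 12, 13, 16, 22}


Set A = {1, 4, 8, 12, 13, 16, 22, 23, 30, 39}, |A| = 10
Set B = {1, 4, 12, 13, 16, 22}, |B| = 6
A ∩ B = {1, 4, 12, 13, 16, 22}, |A ∩ B| = 6
|A ∪ B| = |A| + |B| - |A ∩ B| = 10 + 6 - 6 = 10

10


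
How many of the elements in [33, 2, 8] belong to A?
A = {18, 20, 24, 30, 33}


Set A = {18, 20, 24, 30, 33}
Candidates: [33, 2, 8]
Check each candidate:
33 ∈ A, 2 ∉ A, 8 ∉ A
Count of candidates in A: 1

1


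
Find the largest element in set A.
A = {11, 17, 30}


Set A = {11, 17, 30}
Elements in ascending order: 11, 17, 30
The largest element is 30.

30


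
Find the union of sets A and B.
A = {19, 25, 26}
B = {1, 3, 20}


Set A = {19, 25, 26}
Set B = {1, 3, 20}
A ∪ B includes all elements in either set.
Elements from A: {19, 25, 26}
Elements from B not already included: {1, 3, 20}
A ∪ B = {1, 3, 19, 20, 25, 26}

{1, 3, 19, 20, 25, 26}


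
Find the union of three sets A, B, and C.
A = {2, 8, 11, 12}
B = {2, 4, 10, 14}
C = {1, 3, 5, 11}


Set A = {2, 8, 11, 12}
Set B = {2, 4, 10, 14}
Set C = {1, 3, 5, 11}
First, A ∪ B = {2, 4, 8, 10, 11, 12, 14}
Then, (A ∪ B) ∪ C = {1, 2, 3, 4, 5, 8, 10, 11, 12, 14}

{1, 2, 3, 4, 5, 8, 10, 11, 12, 14}


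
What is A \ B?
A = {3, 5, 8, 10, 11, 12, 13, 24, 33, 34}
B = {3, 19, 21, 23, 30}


Set A = {3, 5, 8, 10, 11, 12, 13, 24, 33, 34}
Set B = {3, 19, 21, 23, 30}
A \ B includes elements in A that are not in B.
Check each element of A:
3 (in B, remove), 5 (not in B, keep), 8 (not in B, keep), 10 (not in B, keep), 11 (not in B, keep), 12 (not in B, keep), 13 (not in B, keep), 24 (not in B, keep), 33 (not in B, keep), 34 (not in B, keep)
A \ B = {5, 8, 10, 11, 12, 13, 24, 33, 34}

{5, 8, 10, 11, 12, 13, 24, 33, 34}


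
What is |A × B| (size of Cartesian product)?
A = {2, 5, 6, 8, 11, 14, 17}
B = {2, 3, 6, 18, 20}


Set A = {2, 5, 6, 8, 11, 14, 17} has 7 elements.
Set B = {2, 3, 6, 18, 20} has 5 elements.
|A × B| = |A| × |B| = 7 × 5 = 35

35


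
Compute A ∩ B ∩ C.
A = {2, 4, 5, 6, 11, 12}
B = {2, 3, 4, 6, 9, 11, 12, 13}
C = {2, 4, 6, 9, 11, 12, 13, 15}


Set A = {2, 4, 5, 6, 11, 12}
Set B = {2, 3, 4, 6, 9, 11, 12, 13}
Set C = {2, 4, 6, 9, 11, 12, 13, 15}
First, A ∩ B = {2, 4, 6, 11, 12}
Then, (A ∩ B) ∩ C = {2, 4, 6, 11, 12}

{2, 4, 6, 11, 12}


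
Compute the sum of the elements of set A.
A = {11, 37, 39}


Set A = {11, 37, 39}
Sum = 11 + 37 + 39 = 87

87


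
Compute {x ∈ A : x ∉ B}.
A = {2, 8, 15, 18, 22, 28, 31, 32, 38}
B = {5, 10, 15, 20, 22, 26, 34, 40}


Set A = {2, 8, 15, 18, 22, 28, 31, 32, 38}
Set B = {5, 10, 15, 20, 22, 26, 34, 40}
Check each element of A against B:
2 ∉ B (include), 8 ∉ B (include), 15 ∈ B, 18 ∉ B (include), 22 ∈ B, 28 ∉ B (include), 31 ∉ B (include), 32 ∉ B (include), 38 ∉ B (include)
Elements of A not in B: {2, 8, 18, 28, 31, 32, 38}

{2, 8, 18, 28, 31, 32, 38}


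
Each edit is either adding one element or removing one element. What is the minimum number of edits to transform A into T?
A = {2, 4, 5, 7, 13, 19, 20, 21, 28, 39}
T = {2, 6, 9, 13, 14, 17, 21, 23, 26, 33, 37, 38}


Set A = {2, 4, 5, 7, 13, 19, 20, 21, 28, 39}
Set T = {2, 6, 9, 13, 14, 17, 21, 23, 26, 33, 37, 38}
Elements to remove from A (in A, not in T): {4, 5, 7, 19, 20, 28, 39} → 7 removals
Elements to add to A (in T, not in A): {6, 9, 14, 17, 23, 26, 33, 37, 38} → 9 additions
Total edits = 7 + 9 = 16

16


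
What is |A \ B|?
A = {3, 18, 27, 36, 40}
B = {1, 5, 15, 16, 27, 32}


Set A = {3, 18, 27, 36, 40}
Set B = {1, 5, 15, 16, 27, 32}
A \ B = {3, 18, 36, 40}
|A \ B| = 4

4


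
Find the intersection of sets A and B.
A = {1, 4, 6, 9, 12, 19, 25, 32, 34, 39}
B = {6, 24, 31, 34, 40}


Set A = {1, 4, 6, 9, 12, 19, 25, 32, 34, 39}
Set B = {6, 24, 31, 34, 40}
A ∩ B includes only elements in both sets.
Check each element of A against B:
1 ✗, 4 ✗, 6 ✓, 9 ✗, 12 ✗, 19 ✗, 25 ✗, 32 ✗, 34 ✓, 39 ✗
A ∩ B = {6, 34}

{6, 34}


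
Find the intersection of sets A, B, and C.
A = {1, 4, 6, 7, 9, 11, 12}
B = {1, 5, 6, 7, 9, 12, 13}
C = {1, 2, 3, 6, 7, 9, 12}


Set A = {1, 4, 6, 7, 9, 11, 12}
Set B = {1, 5, 6, 7, 9, 12, 13}
Set C = {1, 2, 3, 6, 7, 9, 12}
First, A ∩ B = {1, 6, 7, 9, 12}
Then, (A ∩ B) ∩ C = {1, 6, 7, 9, 12}

{1, 6, 7, 9, 12}


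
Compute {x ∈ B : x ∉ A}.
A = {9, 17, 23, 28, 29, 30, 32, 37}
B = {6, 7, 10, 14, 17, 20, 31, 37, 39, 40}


Set A = {9, 17, 23, 28, 29, 30, 32, 37}
Set B = {6, 7, 10, 14, 17, 20, 31, 37, 39, 40}
Check each element of B against A:
6 ∉ A (include), 7 ∉ A (include), 10 ∉ A (include), 14 ∉ A (include), 17 ∈ A, 20 ∉ A (include), 31 ∉ A (include), 37 ∈ A, 39 ∉ A (include), 40 ∉ A (include)
Elements of B not in A: {6, 7, 10, 14, 20, 31, 39, 40}

{6, 7, 10, 14, 20, 31, 39, 40}


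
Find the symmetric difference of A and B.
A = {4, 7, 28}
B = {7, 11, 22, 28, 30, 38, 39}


Set A = {4, 7, 28}
Set B = {7, 11, 22, 28, 30, 38, 39}
A △ B = (A \ B) ∪ (B \ A)
Elements in A but not B: {4}
Elements in B but not A: {11, 22, 30, 38, 39}
A △ B = {4, 11, 22, 30, 38, 39}

{4, 11, 22, 30, 38, 39}


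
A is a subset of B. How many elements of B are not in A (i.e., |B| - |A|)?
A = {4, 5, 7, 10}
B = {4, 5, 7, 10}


Set A = {4, 5, 7, 10}, |A| = 4
Set B = {4, 5, 7, 10}, |B| = 4
Since A ⊆ B: B \ A = {}
|B| - |A| = 4 - 4 = 0

0


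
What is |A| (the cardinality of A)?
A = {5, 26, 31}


Set A = {5, 26, 31}
Listing elements: 5, 26, 31
Counting: 3 elements
|A| = 3

3


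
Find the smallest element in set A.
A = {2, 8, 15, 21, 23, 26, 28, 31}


Set A = {2, 8, 15, 21, 23, 26, 28, 31}
Elements in ascending order: 2, 8, 15, 21, 23, 26, 28, 31
The smallest element is 2.

2


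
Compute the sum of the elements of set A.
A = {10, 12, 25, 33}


Set A = {10, 12, 25, 33}
Sum = 10 + 12 + 25 + 33 = 80

80


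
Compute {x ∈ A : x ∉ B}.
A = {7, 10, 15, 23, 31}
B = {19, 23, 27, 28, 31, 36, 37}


Set A = {7, 10, 15, 23, 31}
Set B = {19, 23, 27, 28, 31, 36, 37}
Check each element of A against B:
7 ∉ B (include), 10 ∉ B (include), 15 ∉ B (include), 23 ∈ B, 31 ∈ B
Elements of A not in B: {7, 10, 15}

{7, 10, 15}


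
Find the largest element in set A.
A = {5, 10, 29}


Set A = {5, 10, 29}
Elements in ascending order: 5, 10, 29
The largest element is 29.

29


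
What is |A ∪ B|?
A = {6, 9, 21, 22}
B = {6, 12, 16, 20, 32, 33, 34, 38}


Set A = {6, 9, 21, 22}, |A| = 4
Set B = {6, 12, 16, 20, 32, 33, 34, 38}, |B| = 8
A ∩ B = {6}, |A ∩ B| = 1
|A ∪ B| = |A| + |B| - |A ∩ B| = 4 + 8 - 1 = 11

11


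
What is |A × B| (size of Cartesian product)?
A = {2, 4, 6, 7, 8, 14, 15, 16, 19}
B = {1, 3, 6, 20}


Set A = {2, 4, 6, 7, 8, 14, 15, 16, 19} has 9 elements.
Set B = {1, 3, 6, 20} has 4 elements.
|A × B| = |A| × |B| = 9 × 4 = 36

36


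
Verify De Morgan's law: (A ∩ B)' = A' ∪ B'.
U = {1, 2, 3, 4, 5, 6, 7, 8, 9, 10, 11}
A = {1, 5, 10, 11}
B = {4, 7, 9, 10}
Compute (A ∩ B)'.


U = {1, 2, 3, 4, 5, 6, 7, 8, 9, 10, 11}
A = {1, 5, 10, 11}, B = {4, 7, 9, 10}
A ∩ B = {10}
(A ∩ B)' = U \ (A ∩ B) = {1, 2, 3, 4, 5, 6, 7, 8, 9, 11}
Verification via A' ∪ B': A' = {2, 3, 4, 6, 7, 8, 9}, B' = {1, 2, 3, 5, 6, 8, 11}
A' ∪ B' = {1, 2, 3, 4, 5, 6, 7, 8, 9, 11} ✓

{1, 2, 3, 4, 5, 6, 7, 8, 9, 11}


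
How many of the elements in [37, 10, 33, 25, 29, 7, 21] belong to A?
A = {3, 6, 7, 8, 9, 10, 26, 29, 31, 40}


Set A = {3, 6, 7, 8, 9, 10, 26, 29, 31, 40}
Candidates: [37, 10, 33, 25, 29, 7, 21]
Check each candidate:
37 ∉ A, 10 ∈ A, 33 ∉ A, 25 ∉ A, 29 ∈ A, 7 ∈ A, 21 ∉ A
Count of candidates in A: 3

3


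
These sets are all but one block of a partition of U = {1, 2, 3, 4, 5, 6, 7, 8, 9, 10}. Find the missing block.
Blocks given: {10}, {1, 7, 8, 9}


U = {1, 2, 3, 4, 5, 6, 7, 8, 9, 10}
Shown blocks: {10}, {1, 7, 8, 9}
A partition's blocks are pairwise disjoint and cover U, so the missing block = U \ (union of shown blocks).
Union of shown blocks: {1, 7, 8, 9, 10}
Missing block = U \ (union) = {2, 3, 4, 5, 6}

{2, 3, 4, 5, 6}


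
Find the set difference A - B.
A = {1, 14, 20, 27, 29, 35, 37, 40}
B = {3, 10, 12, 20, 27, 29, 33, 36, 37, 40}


Set A = {1, 14, 20, 27, 29, 35, 37, 40}
Set B = {3, 10, 12, 20, 27, 29, 33, 36, 37, 40}
A \ B includes elements in A that are not in B.
Check each element of A:
1 (not in B, keep), 14 (not in B, keep), 20 (in B, remove), 27 (in B, remove), 29 (in B, remove), 35 (not in B, keep), 37 (in B, remove), 40 (in B, remove)
A \ B = {1, 14, 35}

{1, 14, 35}


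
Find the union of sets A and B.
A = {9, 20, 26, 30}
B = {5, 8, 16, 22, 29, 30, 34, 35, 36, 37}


Set A = {9, 20, 26, 30}
Set B = {5, 8, 16, 22, 29, 30, 34, 35, 36, 37}
A ∪ B includes all elements in either set.
Elements from A: {9, 20, 26, 30}
Elements from B not already included: {5, 8, 16, 22, 29, 34, 35, 36, 37}
A ∪ B = {5, 8, 9, 16, 20, 22, 26, 29, 30, 34, 35, 36, 37}

{5, 8, 9, 16, 20, 22, 26, 29, 30, 34, 35, 36, 37}


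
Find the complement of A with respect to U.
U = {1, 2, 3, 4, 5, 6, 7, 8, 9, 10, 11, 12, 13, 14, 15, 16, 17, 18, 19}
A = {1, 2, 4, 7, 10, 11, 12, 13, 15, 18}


Universal set U = {1, 2, 3, 4, 5, 6, 7, 8, 9, 10, 11, 12, 13, 14, 15, 16, 17, 18, 19}
Set A = {1, 2, 4, 7, 10, 11, 12, 13, 15, 18}
A' = U \ A = elements in U but not in A
Checking each element of U:
1 (in A, exclude), 2 (in A, exclude), 3 (not in A, include), 4 (in A, exclude), 5 (not in A, include), 6 (not in A, include), 7 (in A, exclude), 8 (not in A, include), 9 (not in A, include), 10 (in A, exclude), 11 (in A, exclude), 12 (in A, exclude), 13 (in A, exclude), 14 (not in A, include), 15 (in A, exclude), 16 (not in A, include), 17 (not in A, include), 18 (in A, exclude), 19 (not in A, include)
A' = {3, 5, 6, 8, 9, 14, 16, 17, 19}

{3, 5, 6, 8, 9, 14, 16, 17, 19}


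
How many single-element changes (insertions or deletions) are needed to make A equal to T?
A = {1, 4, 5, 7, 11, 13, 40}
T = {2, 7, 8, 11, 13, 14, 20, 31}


Set A = {1, 4, 5, 7, 11, 13, 40}
Set T = {2, 7, 8, 11, 13, 14, 20, 31}
Elements to remove from A (in A, not in T): {1, 4, 5, 40} → 4 removals
Elements to add to A (in T, not in A): {2, 8, 14, 20, 31} → 5 additions
Total edits = 4 + 5 = 9

9


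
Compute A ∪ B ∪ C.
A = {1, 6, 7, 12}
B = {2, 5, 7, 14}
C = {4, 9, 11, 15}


Set A = {1, 6, 7, 12}
Set B = {2, 5, 7, 14}
Set C = {4, 9, 11, 15}
First, A ∪ B = {1, 2, 5, 6, 7, 12, 14}
Then, (A ∪ B) ∪ C = {1, 2, 4, 5, 6, 7, 9, 11, 12, 14, 15}

{1, 2, 4, 5, 6, 7, 9, 11, 12, 14, 15}


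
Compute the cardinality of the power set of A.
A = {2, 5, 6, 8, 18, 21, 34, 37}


Set A = {2, 5, 6, 8, 18, 21, 34, 37}
|A| = 8
The power set P(A) contains all subsets of A.
|P(A)| = 2^|A| = 2^8 = 256

256


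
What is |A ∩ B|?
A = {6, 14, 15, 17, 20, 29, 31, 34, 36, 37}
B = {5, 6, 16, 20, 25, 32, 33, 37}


Set A = {6, 14, 15, 17, 20, 29, 31, 34, 36, 37}
Set B = {5, 6, 16, 20, 25, 32, 33, 37}
A ∩ B = {6, 20, 37}
|A ∩ B| = 3

3


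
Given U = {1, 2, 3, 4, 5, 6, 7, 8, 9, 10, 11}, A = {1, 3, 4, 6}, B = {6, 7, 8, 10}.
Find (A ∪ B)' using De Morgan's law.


U = {1, 2, 3, 4, 5, 6, 7, 8, 9, 10, 11}
A = {1, 3, 4, 6}, B = {6, 7, 8, 10}
A ∪ B = {1, 3, 4, 6, 7, 8, 10}
(A ∪ B)' = U \ (A ∪ B) = {2, 5, 9, 11}
Verification via A' ∩ B': A' = {2, 5, 7, 8, 9, 10, 11}, B' = {1, 2, 3, 4, 5, 9, 11}
A' ∩ B' = {2, 5, 9, 11} ✓

{2, 5, 9, 11}


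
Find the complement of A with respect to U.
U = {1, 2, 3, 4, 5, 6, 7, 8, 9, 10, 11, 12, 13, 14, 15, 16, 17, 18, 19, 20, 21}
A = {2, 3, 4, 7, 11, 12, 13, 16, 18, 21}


Universal set U = {1, 2, 3, 4, 5, 6, 7, 8, 9, 10, 11, 12, 13, 14, 15, 16, 17, 18, 19, 20, 21}
Set A = {2, 3, 4, 7, 11, 12, 13, 16, 18, 21}
A' = U \ A = elements in U but not in A
Checking each element of U:
1 (not in A, include), 2 (in A, exclude), 3 (in A, exclude), 4 (in A, exclude), 5 (not in A, include), 6 (not in A, include), 7 (in A, exclude), 8 (not in A, include), 9 (not in A, include), 10 (not in A, include), 11 (in A, exclude), 12 (in A, exclude), 13 (in A, exclude), 14 (not in A, include), 15 (not in A, include), 16 (in A, exclude), 17 (not in A, include), 18 (in A, exclude), 19 (not in A, include), 20 (not in A, include), 21 (in A, exclude)
A' = {1, 5, 6, 8, 9, 10, 14, 15, 17, 19, 20}

{1, 5, 6, 8, 9, 10, 14, 15, 17, 19, 20}


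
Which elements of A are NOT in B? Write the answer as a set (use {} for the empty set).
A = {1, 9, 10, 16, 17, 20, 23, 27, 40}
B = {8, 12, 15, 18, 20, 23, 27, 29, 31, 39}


Set A = {1, 9, 10, 16, 17, 20, 23, 27, 40}
Set B = {8, 12, 15, 18, 20, 23, 27, 29, 31, 39}
Check each element of A against B:
1 ∉ B (include), 9 ∉ B (include), 10 ∉ B (include), 16 ∉ B (include), 17 ∉ B (include), 20 ∈ B, 23 ∈ B, 27 ∈ B, 40 ∉ B (include)
Elements of A not in B: {1, 9, 10, 16, 17, 40}

{1, 9, 10, 16, 17, 40}


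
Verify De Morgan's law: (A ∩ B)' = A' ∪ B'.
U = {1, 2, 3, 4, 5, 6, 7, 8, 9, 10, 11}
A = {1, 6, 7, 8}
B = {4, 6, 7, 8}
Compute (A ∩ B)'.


U = {1, 2, 3, 4, 5, 6, 7, 8, 9, 10, 11}
A = {1, 6, 7, 8}, B = {4, 6, 7, 8}
A ∩ B = {6, 7, 8}
(A ∩ B)' = U \ (A ∩ B) = {1, 2, 3, 4, 5, 9, 10, 11}
Verification via A' ∪ B': A' = {2, 3, 4, 5, 9, 10, 11}, B' = {1, 2, 3, 5, 9, 10, 11}
A' ∪ B' = {1, 2, 3, 4, 5, 9, 10, 11} ✓

{1, 2, 3, 4, 5, 9, 10, 11}


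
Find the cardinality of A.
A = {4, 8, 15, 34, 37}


Set A = {4, 8, 15, 34, 37}
Listing elements: 4, 8, 15, 34, 37
Counting: 5 elements
|A| = 5

5


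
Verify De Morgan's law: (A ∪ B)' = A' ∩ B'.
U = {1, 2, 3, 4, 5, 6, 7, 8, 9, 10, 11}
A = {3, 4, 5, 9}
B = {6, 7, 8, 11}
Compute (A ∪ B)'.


U = {1, 2, 3, 4, 5, 6, 7, 8, 9, 10, 11}
A = {3, 4, 5, 9}, B = {6, 7, 8, 11}
A ∪ B = {3, 4, 5, 6, 7, 8, 9, 11}
(A ∪ B)' = U \ (A ∪ B) = {1, 2, 10}
Verification via A' ∩ B': A' = {1, 2, 6, 7, 8, 10, 11}, B' = {1, 2, 3, 4, 5, 9, 10}
A' ∩ B' = {1, 2, 10} ✓

{1, 2, 10}


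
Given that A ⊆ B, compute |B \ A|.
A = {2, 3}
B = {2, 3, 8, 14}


Set A = {2, 3}, |A| = 2
Set B = {2, 3, 8, 14}, |B| = 4
Since A ⊆ B: B \ A = {8, 14}
|B| - |A| = 4 - 2 = 2

2


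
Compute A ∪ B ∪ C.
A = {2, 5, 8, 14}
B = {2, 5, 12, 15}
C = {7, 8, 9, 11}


Set A = {2, 5, 8, 14}
Set B = {2, 5, 12, 15}
Set C = {7, 8, 9, 11}
First, A ∪ B = {2, 5, 8, 12, 14, 15}
Then, (A ∪ B) ∪ C = {2, 5, 7, 8, 9, 11, 12, 14, 15}

{2, 5, 7, 8, 9, 11, 12, 14, 15}


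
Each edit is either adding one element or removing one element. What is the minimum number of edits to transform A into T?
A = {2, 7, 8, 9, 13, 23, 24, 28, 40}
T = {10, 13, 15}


Set A = {2, 7, 8, 9, 13, 23, 24, 28, 40}
Set T = {10, 13, 15}
Elements to remove from A (in A, not in T): {2, 7, 8, 9, 23, 24, 28, 40} → 8 removals
Elements to add to A (in T, not in A): {10, 15} → 2 additions
Total edits = 8 + 2 = 10

10


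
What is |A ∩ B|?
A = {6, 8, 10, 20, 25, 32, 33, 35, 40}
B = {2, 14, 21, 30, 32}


Set A = {6, 8, 10, 20, 25, 32, 33, 35, 40}
Set B = {2, 14, 21, 30, 32}
A ∩ B = {32}
|A ∩ B| = 1

1


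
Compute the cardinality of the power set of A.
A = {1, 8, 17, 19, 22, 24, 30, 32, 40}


Set A = {1, 8, 17, 19, 22, 24, 30, 32, 40}
|A| = 9
The power set P(A) contains all subsets of A.
|P(A)| = 2^|A| = 2^9 = 512

512


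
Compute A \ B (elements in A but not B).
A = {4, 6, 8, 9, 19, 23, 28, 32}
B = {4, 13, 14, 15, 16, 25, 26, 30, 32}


Set A = {4, 6, 8, 9, 19, 23, 28, 32}
Set B = {4, 13, 14, 15, 16, 25, 26, 30, 32}
A \ B includes elements in A that are not in B.
Check each element of A:
4 (in B, remove), 6 (not in B, keep), 8 (not in B, keep), 9 (not in B, keep), 19 (not in B, keep), 23 (not in B, keep), 28 (not in B, keep), 32 (in B, remove)
A \ B = {6, 8, 9, 19, 23, 28}

{6, 8, 9, 19, 23, 28}


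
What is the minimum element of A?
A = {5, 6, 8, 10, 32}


Set A = {5, 6, 8, 10, 32}
Elements in ascending order: 5, 6, 8, 10, 32
The smallest element is 5.

5


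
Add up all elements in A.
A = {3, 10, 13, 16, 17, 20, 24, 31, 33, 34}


Set A = {3, 10, 13, 16, 17, 20, 24, 31, 33, 34}
Sum = 3 + 10 + 13 + 16 + 17 + 20 + 24 + 31 + 33 + 34 = 201

201


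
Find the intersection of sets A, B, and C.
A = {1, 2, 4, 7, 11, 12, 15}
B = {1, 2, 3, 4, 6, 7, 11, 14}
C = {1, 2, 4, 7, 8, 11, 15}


Set A = {1, 2, 4, 7, 11, 12, 15}
Set B = {1, 2, 3, 4, 6, 7, 11, 14}
Set C = {1, 2, 4, 7, 8, 11, 15}
First, A ∩ B = {1, 2, 4, 7, 11}
Then, (A ∩ B) ∩ C = {1, 2, 4, 7, 11}

{1, 2, 4, 7, 11}


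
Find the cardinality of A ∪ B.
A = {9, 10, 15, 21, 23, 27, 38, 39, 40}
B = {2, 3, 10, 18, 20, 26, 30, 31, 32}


Set A = {9, 10, 15, 21, 23, 27, 38, 39, 40}, |A| = 9
Set B = {2, 3, 10, 18, 20, 26, 30, 31, 32}, |B| = 9
A ∩ B = {10}, |A ∩ B| = 1
|A ∪ B| = |A| + |B| - |A ∩ B| = 9 + 9 - 1 = 17

17


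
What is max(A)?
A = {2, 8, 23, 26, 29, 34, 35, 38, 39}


Set A = {2, 8, 23, 26, 29, 34, 35, 38, 39}
Elements in ascending order: 2, 8, 23, 26, 29, 34, 35, 38, 39
The largest element is 39.

39


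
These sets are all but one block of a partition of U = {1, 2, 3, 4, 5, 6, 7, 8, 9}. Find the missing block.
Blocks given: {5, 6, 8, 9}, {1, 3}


U = {1, 2, 3, 4, 5, 6, 7, 8, 9}
Shown blocks: {5, 6, 8, 9}, {1, 3}
A partition's blocks are pairwise disjoint and cover U, so the missing block = U \ (union of shown blocks).
Union of shown blocks: {1, 3, 5, 6, 8, 9}
Missing block = U \ (union) = {2, 4, 7}

{2, 4, 7}


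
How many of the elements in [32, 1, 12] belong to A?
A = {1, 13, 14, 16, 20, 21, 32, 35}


Set A = {1, 13, 14, 16, 20, 21, 32, 35}
Candidates: [32, 1, 12]
Check each candidate:
32 ∈ A, 1 ∈ A, 12 ∉ A
Count of candidates in A: 2

2


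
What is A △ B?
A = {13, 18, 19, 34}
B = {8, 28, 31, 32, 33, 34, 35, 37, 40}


Set A = {13, 18, 19, 34}
Set B = {8, 28, 31, 32, 33, 34, 35, 37, 40}
A △ B = (A \ B) ∪ (B \ A)
Elements in A but not B: {13, 18, 19}
Elements in B but not A: {8, 28, 31, 32, 33, 35, 37, 40}
A △ B = {8, 13, 18, 19, 28, 31, 32, 33, 35, 37, 40}

{8, 13, 18, 19, 28, 31, 32, 33, 35, 37, 40}


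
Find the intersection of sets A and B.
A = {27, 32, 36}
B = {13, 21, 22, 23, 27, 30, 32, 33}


Set A = {27, 32, 36}
Set B = {13, 21, 22, 23, 27, 30, 32, 33}
A ∩ B includes only elements in both sets.
Check each element of A against B:
27 ✓, 32 ✓, 36 ✗
A ∩ B = {27, 32}

{27, 32}


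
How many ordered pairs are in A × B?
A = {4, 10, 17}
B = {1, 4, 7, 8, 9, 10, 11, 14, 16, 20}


Set A = {4, 10, 17} has 3 elements.
Set B = {1, 4, 7, 8, 9, 10, 11, 14, 16, 20} has 10 elements.
|A × B| = |A| × |B| = 3 × 10 = 30

30


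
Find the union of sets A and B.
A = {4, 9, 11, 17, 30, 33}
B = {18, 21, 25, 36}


Set A = {4, 9, 11, 17, 30, 33}
Set B = {18, 21, 25, 36}
A ∪ B includes all elements in either set.
Elements from A: {4, 9, 11, 17, 30, 33}
Elements from B not already included: {18, 21, 25, 36}
A ∪ B = {4, 9, 11, 17, 18, 21, 25, 30, 33, 36}

{4, 9, 11, 17, 18, 21, 25, 30, 33, 36}


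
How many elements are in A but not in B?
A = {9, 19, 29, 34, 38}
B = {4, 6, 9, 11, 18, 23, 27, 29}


Set A = {9, 19, 29, 34, 38}
Set B = {4, 6, 9, 11, 18, 23, 27, 29}
A \ B = {19, 34, 38}
|A \ B| = 3

3


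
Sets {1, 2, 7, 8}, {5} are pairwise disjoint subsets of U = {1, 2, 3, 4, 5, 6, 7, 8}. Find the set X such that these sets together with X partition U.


U = {1, 2, 3, 4, 5, 6, 7, 8}
Shown blocks: {1, 2, 7, 8}, {5}
A partition's blocks are pairwise disjoint and cover U, so the missing block = U \ (union of shown blocks).
Union of shown blocks: {1, 2, 5, 7, 8}
Missing block = U \ (union) = {3, 4, 6}

{3, 4, 6}


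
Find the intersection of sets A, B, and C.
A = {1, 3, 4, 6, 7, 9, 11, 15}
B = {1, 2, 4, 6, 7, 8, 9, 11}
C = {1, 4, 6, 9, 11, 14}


Set A = {1, 3, 4, 6, 7, 9, 11, 15}
Set B = {1, 2, 4, 6, 7, 8, 9, 11}
Set C = {1, 4, 6, 9, 11, 14}
First, A ∩ B = {1, 4, 6, 7, 9, 11}
Then, (A ∩ B) ∩ C = {1, 4, 6, 9, 11}

{1, 4, 6, 9, 11}


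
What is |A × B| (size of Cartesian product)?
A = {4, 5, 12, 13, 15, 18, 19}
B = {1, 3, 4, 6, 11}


Set A = {4, 5, 12, 13, 15, 18, 19} has 7 elements.
Set B = {1, 3, 4, 6, 11} has 5 elements.
|A × B| = |A| × |B| = 7 × 5 = 35

35


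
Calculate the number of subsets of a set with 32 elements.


The set has 32 elements.
The power set contains all possible subsets.
|P(A)| = 2^|A| = 2^32 = 4294967296

4294967296


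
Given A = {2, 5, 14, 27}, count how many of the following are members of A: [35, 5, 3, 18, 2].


Set A = {2, 5, 14, 27}
Candidates: [35, 5, 3, 18, 2]
Check each candidate:
35 ∉ A, 5 ∈ A, 3 ∉ A, 18 ∉ A, 2 ∈ A
Count of candidates in A: 2

2


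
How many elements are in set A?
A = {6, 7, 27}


Set A = {6, 7, 27}
Listing elements: 6, 7, 27
Counting: 3 elements
|A| = 3

3


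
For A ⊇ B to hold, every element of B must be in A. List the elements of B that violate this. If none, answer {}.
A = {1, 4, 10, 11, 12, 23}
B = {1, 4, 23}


Set A = {1, 4, 10, 11, 12, 23}
Set B = {1, 4, 23}
Check each element of B against A:
1 ∈ A, 4 ∈ A, 23 ∈ A
Elements of B not in A: {}

{}


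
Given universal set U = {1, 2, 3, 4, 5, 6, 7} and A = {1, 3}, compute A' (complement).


Universal set U = {1, 2, 3, 4, 5, 6, 7}
Set A = {1, 3}
A' = U \ A = elements in U but not in A
Checking each element of U:
1 (in A, exclude), 2 (not in A, include), 3 (in A, exclude), 4 (not in A, include), 5 (not in A, include), 6 (not in A, include), 7 (not in A, include)
A' = {2, 4, 5, 6, 7}

{2, 4, 5, 6, 7}


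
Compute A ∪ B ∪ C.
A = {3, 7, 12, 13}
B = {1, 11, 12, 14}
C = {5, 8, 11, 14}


Set A = {3, 7, 12, 13}
Set B = {1, 11, 12, 14}
Set C = {5, 8, 11, 14}
First, A ∪ B = {1, 3, 7, 11, 12, 13, 14}
Then, (A ∪ B) ∪ C = {1, 3, 5, 7, 8, 11, 12, 13, 14}

{1, 3, 5, 7, 8, 11, 12, 13, 14}


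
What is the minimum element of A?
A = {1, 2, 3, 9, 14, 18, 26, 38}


Set A = {1, 2, 3, 9, 14, 18, 26, 38}
Elements in ascending order: 1, 2, 3, 9, 14, 18, 26, 38
The smallest element is 1.

1


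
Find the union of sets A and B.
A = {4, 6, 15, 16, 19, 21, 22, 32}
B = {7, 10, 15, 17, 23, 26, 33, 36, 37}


Set A = {4, 6, 15, 16, 19, 21, 22, 32}
Set B = {7, 10, 15, 17, 23, 26, 33, 36, 37}
A ∪ B includes all elements in either set.
Elements from A: {4, 6, 15, 16, 19, 21, 22, 32}
Elements from B not already included: {7, 10, 17, 23, 26, 33, 36, 37}
A ∪ B = {4, 6, 7, 10, 15, 16, 17, 19, 21, 22, 23, 26, 32, 33, 36, 37}

{4, 6, 7, 10, 15, 16, 17, 19, 21, 22, 23, 26, 32, 33, 36, 37}


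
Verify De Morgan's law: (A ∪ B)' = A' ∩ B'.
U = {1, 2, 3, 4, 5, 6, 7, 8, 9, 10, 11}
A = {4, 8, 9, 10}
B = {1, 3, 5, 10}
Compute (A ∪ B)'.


U = {1, 2, 3, 4, 5, 6, 7, 8, 9, 10, 11}
A = {4, 8, 9, 10}, B = {1, 3, 5, 10}
A ∪ B = {1, 3, 4, 5, 8, 9, 10}
(A ∪ B)' = U \ (A ∪ B) = {2, 6, 7, 11}
Verification via A' ∩ B': A' = {1, 2, 3, 5, 6, 7, 11}, B' = {2, 4, 6, 7, 8, 9, 11}
A' ∩ B' = {2, 6, 7, 11} ✓

{2, 6, 7, 11}


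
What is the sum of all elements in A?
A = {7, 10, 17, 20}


Set A = {7, 10, 17, 20}
Sum = 7 + 10 + 17 + 20 = 54

54


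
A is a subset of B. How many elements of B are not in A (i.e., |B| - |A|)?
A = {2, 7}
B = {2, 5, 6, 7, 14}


Set A = {2, 7}, |A| = 2
Set B = {2, 5, 6, 7, 14}, |B| = 5
Since A ⊆ B: B \ A = {5, 6, 14}
|B| - |A| = 5 - 2 = 3

3


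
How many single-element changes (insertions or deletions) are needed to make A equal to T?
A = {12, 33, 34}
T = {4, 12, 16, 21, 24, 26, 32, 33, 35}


Set A = {12, 33, 34}
Set T = {4, 12, 16, 21, 24, 26, 32, 33, 35}
Elements to remove from A (in A, not in T): {34} → 1 removals
Elements to add to A (in T, not in A): {4, 16, 21, 24, 26, 32, 35} → 7 additions
Total edits = 1 + 7 = 8

8


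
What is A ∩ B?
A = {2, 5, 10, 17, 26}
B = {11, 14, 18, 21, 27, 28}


Set A = {2, 5, 10, 17, 26}
Set B = {11, 14, 18, 21, 27, 28}
A ∩ B includes only elements in both sets.
Check each element of A against B:
2 ✗, 5 ✗, 10 ✗, 17 ✗, 26 ✗
A ∩ B = {}

{}


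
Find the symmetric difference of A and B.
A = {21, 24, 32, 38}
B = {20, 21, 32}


Set A = {21, 24, 32, 38}
Set B = {20, 21, 32}
A △ B = (A \ B) ∪ (B \ A)
Elements in A but not B: {24, 38}
Elements in B but not A: {20}
A △ B = {20, 24, 38}

{20, 24, 38}


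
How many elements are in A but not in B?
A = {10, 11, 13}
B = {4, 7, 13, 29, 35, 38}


Set A = {10, 11, 13}
Set B = {4, 7, 13, 29, 35, 38}
A \ B = {10, 11}
|A \ B| = 2

2


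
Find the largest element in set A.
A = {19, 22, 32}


Set A = {19, 22, 32}
Elements in ascending order: 19, 22, 32
The largest element is 32.

32


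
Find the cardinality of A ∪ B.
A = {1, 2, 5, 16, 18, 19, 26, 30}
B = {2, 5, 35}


Set A = {1, 2, 5, 16, 18, 19, 26, 30}, |A| = 8
Set B = {2, 5, 35}, |B| = 3
A ∩ B = {2, 5}, |A ∩ B| = 2
|A ∪ B| = |A| + |B| - |A ∩ B| = 8 + 3 - 2 = 9

9


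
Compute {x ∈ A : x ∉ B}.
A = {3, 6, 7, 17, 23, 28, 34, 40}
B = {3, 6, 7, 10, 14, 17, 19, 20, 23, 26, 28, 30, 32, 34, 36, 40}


Set A = {3, 6, 7, 17, 23, 28, 34, 40}
Set B = {3, 6, 7, 10, 14, 17, 19, 20, 23, 26, 28, 30, 32, 34, 36, 40}
Check each element of A against B:
3 ∈ B, 6 ∈ B, 7 ∈ B, 17 ∈ B, 23 ∈ B, 28 ∈ B, 34 ∈ B, 40 ∈ B
Elements of A not in B: {}

{}


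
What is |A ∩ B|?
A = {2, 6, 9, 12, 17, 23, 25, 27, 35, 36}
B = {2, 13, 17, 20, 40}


Set A = {2, 6, 9, 12, 17, 23, 25, 27, 35, 36}
Set B = {2, 13, 17, 20, 40}
A ∩ B = {2, 17}
|A ∩ B| = 2

2


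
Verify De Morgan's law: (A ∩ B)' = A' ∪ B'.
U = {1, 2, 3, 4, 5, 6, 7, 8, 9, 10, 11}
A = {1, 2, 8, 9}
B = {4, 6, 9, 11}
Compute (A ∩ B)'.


U = {1, 2, 3, 4, 5, 6, 7, 8, 9, 10, 11}
A = {1, 2, 8, 9}, B = {4, 6, 9, 11}
A ∩ B = {9}
(A ∩ B)' = U \ (A ∩ B) = {1, 2, 3, 4, 5, 6, 7, 8, 10, 11}
Verification via A' ∪ B': A' = {3, 4, 5, 6, 7, 10, 11}, B' = {1, 2, 3, 5, 7, 8, 10}
A' ∪ B' = {1, 2, 3, 4, 5, 6, 7, 8, 10, 11} ✓

{1, 2, 3, 4, 5, 6, 7, 8, 10, 11}


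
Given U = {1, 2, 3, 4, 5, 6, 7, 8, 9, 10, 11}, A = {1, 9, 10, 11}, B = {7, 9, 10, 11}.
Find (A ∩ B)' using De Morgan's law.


U = {1, 2, 3, 4, 5, 6, 7, 8, 9, 10, 11}
A = {1, 9, 10, 11}, B = {7, 9, 10, 11}
A ∩ B = {9, 10, 11}
(A ∩ B)' = U \ (A ∩ B) = {1, 2, 3, 4, 5, 6, 7, 8}
Verification via A' ∪ B': A' = {2, 3, 4, 5, 6, 7, 8}, B' = {1, 2, 3, 4, 5, 6, 8}
A' ∪ B' = {1, 2, 3, 4, 5, 6, 7, 8} ✓

{1, 2, 3, 4, 5, 6, 7, 8}


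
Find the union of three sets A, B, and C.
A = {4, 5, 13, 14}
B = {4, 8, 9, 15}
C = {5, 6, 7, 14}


Set A = {4, 5, 13, 14}
Set B = {4, 8, 9, 15}
Set C = {5, 6, 7, 14}
First, A ∪ B = {4, 5, 8, 9, 13, 14, 15}
Then, (A ∪ B) ∪ C = {4, 5, 6, 7, 8, 9, 13, 14, 15}

{4, 5, 6, 7, 8, 9, 13, 14, 15}


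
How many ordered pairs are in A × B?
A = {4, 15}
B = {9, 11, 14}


Set A = {4, 15} has 2 elements.
Set B = {9, 11, 14} has 3 elements.
|A × B| = |A| × |B| = 2 × 3 = 6

6


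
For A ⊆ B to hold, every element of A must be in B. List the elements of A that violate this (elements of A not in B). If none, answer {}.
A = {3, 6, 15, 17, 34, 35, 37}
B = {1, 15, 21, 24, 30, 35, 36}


Set A = {3, 6, 15, 17, 34, 35, 37}
Set B = {1, 15, 21, 24, 30, 35, 36}
Check each element of A against B:
3 ∉ B (include), 6 ∉ B (include), 15 ∈ B, 17 ∉ B (include), 34 ∉ B (include), 35 ∈ B, 37 ∉ B (include)
Elements of A not in B: {3, 6, 17, 34, 37}

{3, 6, 17, 34, 37}


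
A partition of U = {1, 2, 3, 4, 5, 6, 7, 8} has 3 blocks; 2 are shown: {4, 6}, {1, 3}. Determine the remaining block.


U = {1, 2, 3, 4, 5, 6, 7, 8}
Shown blocks: {4, 6}, {1, 3}
A partition's blocks are pairwise disjoint and cover U, so the missing block = U \ (union of shown blocks).
Union of shown blocks: {1, 3, 4, 6}
Missing block = U \ (union) = {2, 5, 7, 8}

{2, 5, 7, 8}


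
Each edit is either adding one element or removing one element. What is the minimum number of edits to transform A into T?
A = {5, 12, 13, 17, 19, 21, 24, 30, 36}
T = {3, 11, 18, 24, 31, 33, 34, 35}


Set A = {5, 12, 13, 17, 19, 21, 24, 30, 36}
Set T = {3, 11, 18, 24, 31, 33, 34, 35}
Elements to remove from A (in A, not in T): {5, 12, 13, 17, 19, 21, 30, 36} → 8 removals
Elements to add to A (in T, not in A): {3, 11, 18, 31, 33, 34, 35} → 7 additions
Total edits = 8 + 7 = 15

15


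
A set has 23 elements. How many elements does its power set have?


The set has 23 elements.
The power set contains all possible subsets.
|P(A)| = 2^|A| = 2^23 = 8388608

8388608


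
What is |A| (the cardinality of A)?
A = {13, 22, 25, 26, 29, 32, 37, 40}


Set A = {13, 22, 25, 26, 29, 32, 37, 40}
Listing elements: 13, 22, 25, 26, 29, 32, 37, 40
Counting: 8 elements
|A| = 8

8


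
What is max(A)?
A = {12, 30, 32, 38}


Set A = {12, 30, 32, 38}
Elements in ascending order: 12, 30, 32, 38
The largest element is 38.

38


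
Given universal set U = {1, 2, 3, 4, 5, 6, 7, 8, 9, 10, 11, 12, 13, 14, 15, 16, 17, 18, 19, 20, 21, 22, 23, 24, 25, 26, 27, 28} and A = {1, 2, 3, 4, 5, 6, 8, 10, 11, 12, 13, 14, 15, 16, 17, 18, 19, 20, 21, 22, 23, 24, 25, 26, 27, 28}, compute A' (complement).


Universal set U = {1, 2, 3, 4, 5, 6, 7, 8, 9, 10, 11, 12, 13, 14, 15, 16, 17, 18, 19, 20, 21, 22, 23, 24, 25, 26, 27, 28}
Set A = {1, 2, 3, 4, 5, 6, 8, 10, 11, 12, 13, 14, 15, 16, 17, 18, 19, 20, 21, 22, 23, 24, 25, 26, 27, 28}
A' = U \ A = elements in U but not in A
Checking each element of U:
1 (in A, exclude), 2 (in A, exclude), 3 (in A, exclude), 4 (in A, exclude), 5 (in A, exclude), 6 (in A, exclude), 7 (not in A, include), 8 (in A, exclude), 9 (not in A, include), 10 (in A, exclude), 11 (in A, exclude), 12 (in A, exclude), 13 (in A, exclude), 14 (in A, exclude), 15 (in A, exclude), 16 (in A, exclude), 17 (in A, exclude), 18 (in A, exclude), 19 (in A, exclude), 20 (in A, exclude), 21 (in A, exclude), 22 (in A, exclude), 23 (in A, exclude), 24 (in A, exclude), 25 (in A, exclude), 26 (in A, exclude), 27 (in A, exclude), 28 (in A, exclude)
A' = {7, 9}

{7, 9}


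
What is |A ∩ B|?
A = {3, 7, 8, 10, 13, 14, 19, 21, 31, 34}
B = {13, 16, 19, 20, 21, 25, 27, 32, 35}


Set A = {3, 7, 8, 10, 13, 14, 19, 21, 31, 34}
Set B = {13, 16, 19, 20, 21, 25, 27, 32, 35}
A ∩ B = {13, 19, 21}
|A ∩ B| = 3

3


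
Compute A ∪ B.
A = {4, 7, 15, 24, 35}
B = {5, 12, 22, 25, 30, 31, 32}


Set A = {4, 7, 15, 24, 35}
Set B = {5, 12, 22, 25, 30, 31, 32}
A ∪ B includes all elements in either set.
Elements from A: {4, 7, 15, 24, 35}
Elements from B not already included: {5, 12, 22, 25, 30, 31, 32}
A ∪ B = {4, 5, 7, 12, 15, 22, 24, 25, 30, 31, 32, 35}

{4, 5, 7, 12, 15, 22, 24, 25, 30, 31, 32, 35}


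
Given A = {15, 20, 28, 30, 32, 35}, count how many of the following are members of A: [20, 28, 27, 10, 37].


Set A = {15, 20, 28, 30, 32, 35}
Candidates: [20, 28, 27, 10, 37]
Check each candidate:
20 ∈ A, 28 ∈ A, 27 ∉ A, 10 ∉ A, 37 ∉ A
Count of candidates in A: 2

2


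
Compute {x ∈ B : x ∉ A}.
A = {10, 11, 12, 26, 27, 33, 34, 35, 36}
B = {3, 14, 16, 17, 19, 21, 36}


Set A = {10, 11, 12, 26, 27, 33, 34, 35, 36}
Set B = {3, 14, 16, 17, 19, 21, 36}
Check each element of B against A:
3 ∉ A (include), 14 ∉ A (include), 16 ∉ A (include), 17 ∉ A (include), 19 ∉ A (include), 21 ∉ A (include), 36 ∈ A
Elements of B not in A: {3, 14, 16, 17, 19, 21}

{3, 14, 16, 17, 19, 21}


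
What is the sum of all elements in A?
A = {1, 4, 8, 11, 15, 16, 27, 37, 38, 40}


Set A = {1, 4, 8, 11, 15, 16, 27, 37, 38, 40}
Sum = 1 + 4 + 8 + 11 + 15 + 16 + 27 + 37 + 38 + 40 = 197

197


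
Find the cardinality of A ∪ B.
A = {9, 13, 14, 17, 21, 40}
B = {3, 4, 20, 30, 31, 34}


Set A = {9, 13, 14, 17, 21, 40}, |A| = 6
Set B = {3, 4, 20, 30, 31, 34}, |B| = 6
A ∩ B = {}, |A ∩ B| = 0
|A ∪ B| = |A| + |B| - |A ∩ B| = 6 + 6 - 0 = 12

12


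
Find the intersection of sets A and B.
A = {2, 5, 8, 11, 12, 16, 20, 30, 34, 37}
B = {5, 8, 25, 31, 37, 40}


Set A = {2, 5, 8, 11, 12, 16, 20, 30, 34, 37}
Set B = {5, 8, 25, 31, 37, 40}
A ∩ B includes only elements in both sets.
Check each element of A against B:
2 ✗, 5 ✓, 8 ✓, 11 ✗, 12 ✗, 16 ✗, 20 ✗, 30 ✗, 34 ✗, 37 ✓
A ∩ B = {5, 8, 37}

{5, 8, 37}


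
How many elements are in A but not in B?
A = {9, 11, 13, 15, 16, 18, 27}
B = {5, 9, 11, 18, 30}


Set A = {9, 11, 13, 15, 16, 18, 27}
Set B = {5, 9, 11, 18, 30}
A \ B = {13, 15, 16, 27}
|A \ B| = 4

4


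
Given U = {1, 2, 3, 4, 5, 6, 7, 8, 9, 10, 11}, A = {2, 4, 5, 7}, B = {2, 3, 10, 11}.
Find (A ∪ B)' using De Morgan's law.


U = {1, 2, 3, 4, 5, 6, 7, 8, 9, 10, 11}
A = {2, 4, 5, 7}, B = {2, 3, 10, 11}
A ∪ B = {2, 3, 4, 5, 7, 10, 11}
(A ∪ B)' = U \ (A ∪ B) = {1, 6, 8, 9}
Verification via A' ∩ B': A' = {1, 3, 6, 8, 9, 10, 11}, B' = {1, 4, 5, 6, 7, 8, 9}
A' ∩ B' = {1, 6, 8, 9} ✓

{1, 6, 8, 9}


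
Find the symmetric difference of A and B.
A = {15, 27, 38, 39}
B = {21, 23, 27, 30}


Set A = {15, 27, 38, 39}
Set B = {21, 23, 27, 30}
A △ B = (A \ B) ∪ (B \ A)
Elements in A but not B: {15, 38, 39}
Elements in B but not A: {21, 23, 30}
A △ B = {15, 21, 23, 30, 38, 39}

{15, 21, 23, 30, 38, 39}


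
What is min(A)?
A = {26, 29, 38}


Set A = {26, 29, 38}
Elements in ascending order: 26, 29, 38
The smallest element is 26.

26


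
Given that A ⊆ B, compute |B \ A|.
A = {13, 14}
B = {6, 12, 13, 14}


Set A = {13, 14}, |A| = 2
Set B = {6, 12, 13, 14}, |B| = 4
Since A ⊆ B: B \ A = {6, 12}
|B| - |A| = 4 - 2 = 2

2


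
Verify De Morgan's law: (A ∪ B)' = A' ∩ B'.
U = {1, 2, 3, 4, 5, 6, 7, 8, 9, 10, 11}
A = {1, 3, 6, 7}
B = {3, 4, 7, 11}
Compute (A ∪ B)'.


U = {1, 2, 3, 4, 5, 6, 7, 8, 9, 10, 11}
A = {1, 3, 6, 7}, B = {3, 4, 7, 11}
A ∪ B = {1, 3, 4, 6, 7, 11}
(A ∪ B)' = U \ (A ∪ B) = {2, 5, 8, 9, 10}
Verification via A' ∩ B': A' = {2, 4, 5, 8, 9, 10, 11}, B' = {1, 2, 5, 6, 8, 9, 10}
A' ∩ B' = {2, 5, 8, 9, 10} ✓

{2, 5, 8, 9, 10}


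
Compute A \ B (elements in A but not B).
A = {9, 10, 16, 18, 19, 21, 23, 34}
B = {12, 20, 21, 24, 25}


Set A = {9, 10, 16, 18, 19, 21, 23, 34}
Set B = {12, 20, 21, 24, 25}
A \ B includes elements in A that are not in B.
Check each element of A:
9 (not in B, keep), 10 (not in B, keep), 16 (not in B, keep), 18 (not in B, keep), 19 (not in B, keep), 21 (in B, remove), 23 (not in B, keep), 34 (not in B, keep)
A \ B = {9, 10, 16, 18, 19, 23, 34}

{9, 10, 16, 18, 19, 23, 34}


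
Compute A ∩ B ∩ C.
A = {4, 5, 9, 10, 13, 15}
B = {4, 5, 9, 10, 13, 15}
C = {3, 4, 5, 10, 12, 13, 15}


Set A = {4, 5, 9, 10, 13, 15}
Set B = {4, 5, 9, 10, 13, 15}
Set C = {3, 4, 5, 10, 12, 13, 15}
First, A ∩ B = {4, 5, 9, 10, 13, 15}
Then, (A ∩ B) ∩ C = {4, 5, 10, 13, 15}

{4, 5, 10, 13, 15}


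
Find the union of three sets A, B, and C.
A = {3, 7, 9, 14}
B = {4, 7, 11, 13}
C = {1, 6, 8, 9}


Set A = {3, 7, 9, 14}
Set B = {4, 7, 11, 13}
Set C = {1, 6, 8, 9}
First, A ∪ B = {3, 4, 7, 9, 11, 13, 14}
Then, (A ∪ B) ∪ C = {1, 3, 4, 6, 7, 8, 9, 11, 13, 14}

{1, 3, 4, 6, 7, 8, 9, 11, 13, 14}


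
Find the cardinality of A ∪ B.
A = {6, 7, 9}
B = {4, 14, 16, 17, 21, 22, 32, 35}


Set A = {6, 7, 9}, |A| = 3
Set B = {4, 14, 16, 17, 21, 22, 32, 35}, |B| = 8
A ∩ B = {}, |A ∩ B| = 0
|A ∪ B| = |A| + |B| - |A ∩ B| = 3 + 8 - 0 = 11

11


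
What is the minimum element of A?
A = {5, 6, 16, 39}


Set A = {5, 6, 16, 39}
Elements in ascending order: 5, 6, 16, 39
The smallest element is 5.

5


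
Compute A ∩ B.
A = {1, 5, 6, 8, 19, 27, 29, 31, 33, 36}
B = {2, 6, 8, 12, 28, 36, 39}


Set A = {1, 5, 6, 8, 19, 27, 29, 31, 33, 36}
Set B = {2, 6, 8, 12, 28, 36, 39}
A ∩ B includes only elements in both sets.
Check each element of A against B:
1 ✗, 5 ✗, 6 ✓, 8 ✓, 19 ✗, 27 ✗, 29 ✗, 31 ✗, 33 ✗, 36 ✓
A ∩ B = {6, 8, 36}

{6, 8, 36}


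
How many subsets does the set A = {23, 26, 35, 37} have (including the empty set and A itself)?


Set A = {23, 26, 35, 37}
|A| = 4
The power set P(A) contains all subsets of A.
|P(A)| = 2^|A| = 2^4 = 16

16


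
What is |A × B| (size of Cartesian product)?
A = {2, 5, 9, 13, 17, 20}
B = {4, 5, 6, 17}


Set A = {2, 5, 9, 13, 17, 20} has 6 elements.
Set B = {4, 5, 6, 17} has 4 elements.
|A × B| = |A| × |B| = 6 × 4 = 24

24


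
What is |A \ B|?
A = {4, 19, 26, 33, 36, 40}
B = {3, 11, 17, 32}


Set A = {4, 19, 26, 33, 36, 40}
Set B = {3, 11, 17, 32}
A \ B = {4, 19, 26, 33, 36, 40}
|A \ B| = 6

6
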